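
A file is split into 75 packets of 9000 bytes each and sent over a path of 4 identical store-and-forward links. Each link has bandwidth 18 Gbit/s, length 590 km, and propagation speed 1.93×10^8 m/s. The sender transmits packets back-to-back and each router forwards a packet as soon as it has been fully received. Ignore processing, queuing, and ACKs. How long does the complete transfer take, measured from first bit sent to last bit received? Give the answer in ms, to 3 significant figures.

Per-hop transmission t_tx = L/R = 72000/18000000000 = 0.004 ms.
Per-hop propagation t_prop = 590000/193000000 = 3.05699 ms.
Pipeline fill: first packet needs 4·t_tx to clear all hops; remaining 74 packets each add one t_tx.
Total = (4+75-1)·t_tx + 4·t_prop = 78·0.004 + 4·3.05699 = 12.5 ms.

12.5 ms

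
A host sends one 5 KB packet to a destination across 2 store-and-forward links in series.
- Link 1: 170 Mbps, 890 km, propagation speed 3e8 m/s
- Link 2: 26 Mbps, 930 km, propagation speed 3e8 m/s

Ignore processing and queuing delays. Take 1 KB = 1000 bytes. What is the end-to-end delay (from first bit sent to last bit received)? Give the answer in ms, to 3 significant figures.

7.84 ms

L = 40000 bits.
Transmission delays (L/R per hop): 0.235294, 1.53846 ms; sum = 1.77376 ms.
Propagation delays (d/s per hop): 2.96667, 3.1 ms; sum = 6.06667 ms.
End-to-end = 7.84 ms.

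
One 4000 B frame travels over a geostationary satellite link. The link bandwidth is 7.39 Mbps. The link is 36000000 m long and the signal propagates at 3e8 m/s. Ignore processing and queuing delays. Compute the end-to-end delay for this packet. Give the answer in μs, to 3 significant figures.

L = 4000 × 8 = 32000 bits.
Transmission delay = L/R = 32000 / 7390000 = 4330.18 μs.
Propagation delay = d/s = 36000000 m / 300000000 m/s = 120000 μs.
Total = 124000 μs.

124000 μs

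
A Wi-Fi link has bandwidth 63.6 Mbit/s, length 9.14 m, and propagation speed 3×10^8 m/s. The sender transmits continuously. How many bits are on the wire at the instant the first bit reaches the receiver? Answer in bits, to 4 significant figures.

Propagation delay = 9.14 / 300000000 = 3.04667e-08 s.
BDP = R × t_prop = 63600000 × 3.04667e-08 = 1.93768 bits.

1.938 bits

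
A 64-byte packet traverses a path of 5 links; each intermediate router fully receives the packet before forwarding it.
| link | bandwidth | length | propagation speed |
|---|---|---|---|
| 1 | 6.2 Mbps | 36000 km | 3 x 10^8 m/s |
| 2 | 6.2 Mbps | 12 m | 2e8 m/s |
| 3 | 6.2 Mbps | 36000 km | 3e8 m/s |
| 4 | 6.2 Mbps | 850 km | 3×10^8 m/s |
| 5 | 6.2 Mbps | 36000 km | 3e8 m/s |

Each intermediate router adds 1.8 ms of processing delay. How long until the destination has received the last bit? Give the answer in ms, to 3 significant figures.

L = 64 × 8 = 512 bits.
Transmission delay per hop = L/R = 512/6200000 = 0.0825806 ms; 5 hops → 0.412903 ms.
Propagation delays (d/s per hop): 120, 6e-05, 120, 2.83333, 120 ms; sum = 362.833 ms.
Processing at 4 router(s): 4 × 1.8 ms = 7.2 ms.
End-to-end = 370 ms.

370 ms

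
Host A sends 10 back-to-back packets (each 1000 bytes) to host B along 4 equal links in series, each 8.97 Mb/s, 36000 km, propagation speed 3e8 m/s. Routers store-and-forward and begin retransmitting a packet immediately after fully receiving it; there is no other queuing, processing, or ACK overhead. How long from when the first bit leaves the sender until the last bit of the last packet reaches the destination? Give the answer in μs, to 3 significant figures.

Per-hop transmission t_tx = L/R = 8000/8970000 = 891.862 μs.
Per-hop propagation t_prop = 36000000/300000000 = 120000 μs.
Pipeline fill: first packet needs 4·t_tx to clear all hops; remaining 9 packets each add one t_tx.
Total = (4+10-1)·t_tx + 4·t_prop = 13·891.862 + 4·120000 = 492000 μs.

492000 μs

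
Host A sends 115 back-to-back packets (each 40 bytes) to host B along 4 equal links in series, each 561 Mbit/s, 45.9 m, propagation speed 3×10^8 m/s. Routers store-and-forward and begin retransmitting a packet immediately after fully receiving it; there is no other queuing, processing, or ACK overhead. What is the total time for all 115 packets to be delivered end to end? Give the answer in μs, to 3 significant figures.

67.9 μs

Per-hop transmission t_tx = L/R = 320/561000000 = 0.57041 μs.
Per-hop propagation t_prop = 45.9/300000000 = 0.153 μs.
Pipeline fill: first packet needs 4·t_tx to clear all hops; remaining 114 packets each add one t_tx.
Total = (4+115-1)·t_tx + 4·t_prop = 118·0.57041 + 4·0.153 = 67.9 μs.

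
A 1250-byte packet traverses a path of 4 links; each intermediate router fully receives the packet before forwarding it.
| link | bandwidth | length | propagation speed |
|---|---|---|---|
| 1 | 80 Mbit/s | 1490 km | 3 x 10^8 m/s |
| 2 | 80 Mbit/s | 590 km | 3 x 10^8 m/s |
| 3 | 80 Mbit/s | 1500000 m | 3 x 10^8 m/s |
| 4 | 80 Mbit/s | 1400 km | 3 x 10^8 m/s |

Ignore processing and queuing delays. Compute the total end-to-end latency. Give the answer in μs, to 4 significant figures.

L = 1250 × 8 = 10000 bits.
Transmission delay per hop = L/R = 10000/80000000 = 125 μs; 4 hops → 500 μs.
Propagation delays (d/s per hop): 4966.67, 1966.67, 5000, 4666.67 μs; sum = 16600 μs.
End-to-end = 17100 μs.

17100 μs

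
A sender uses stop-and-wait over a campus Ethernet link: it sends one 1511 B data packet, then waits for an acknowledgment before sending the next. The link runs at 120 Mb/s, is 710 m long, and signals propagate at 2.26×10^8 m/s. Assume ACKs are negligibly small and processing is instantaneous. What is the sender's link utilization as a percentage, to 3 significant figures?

t_tx = L/R = 12088/120000000 = 0.000100733 s.
t_prop = 710/2.26e+08 = 3.14159e-06 s; RTT = 6.28319e-06 s.
Cycle = t_tx + RTT = 0.000107017 s.
Utilization = t_tx / cycle = 0.000100733/0.000107017 = 94.1 %.

94.1 %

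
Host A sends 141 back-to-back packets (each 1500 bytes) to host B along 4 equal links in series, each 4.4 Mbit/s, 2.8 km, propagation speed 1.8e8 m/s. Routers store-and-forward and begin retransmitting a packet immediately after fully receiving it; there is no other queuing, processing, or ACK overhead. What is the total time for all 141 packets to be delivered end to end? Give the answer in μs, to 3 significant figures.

393000 μs

Per-hop transmission t_tx = L/R = 12000/4400000 = 2727.27 μs.
Per-hop propagation t_prop = 2800/180000000 = 15.5556 μs.
Pipeline fill: first packet needs 4·t_tx to clear all hops; remaining 140 packets each add one t_tx.
Total = (4+141-1)·t_tx + 4·t_prop = 144·2727.27 + 4·15.5556 = 393000 μs.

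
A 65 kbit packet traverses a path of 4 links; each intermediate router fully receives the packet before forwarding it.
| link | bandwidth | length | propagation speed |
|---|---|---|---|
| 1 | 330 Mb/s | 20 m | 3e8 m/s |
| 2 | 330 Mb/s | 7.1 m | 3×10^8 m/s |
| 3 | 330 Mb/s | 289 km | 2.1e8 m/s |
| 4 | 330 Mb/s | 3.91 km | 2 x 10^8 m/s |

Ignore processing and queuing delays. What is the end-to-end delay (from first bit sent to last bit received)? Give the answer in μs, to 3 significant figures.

L = 65000 bits.
Transmission delay per hop = L/R = 65000/330000000 = 196.97 μs; 4 hops → 787.879 μs.
Propagation delays (d/s per hop): 0.0666667, 0.0236667, 1376.19, 19.55 μs; sum = 1395.83 μs.
End-to-end = 2180 μs.

2180 μs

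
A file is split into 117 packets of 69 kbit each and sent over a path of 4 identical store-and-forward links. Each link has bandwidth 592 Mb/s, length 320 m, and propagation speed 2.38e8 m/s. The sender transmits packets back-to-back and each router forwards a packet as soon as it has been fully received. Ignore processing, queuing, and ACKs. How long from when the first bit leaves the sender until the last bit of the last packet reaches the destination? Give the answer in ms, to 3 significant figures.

Per-hop transmission t_tx = L/R = 69000/592000000 = 0.116554 ms.
Per-hop propagation t_prop = 320/238000000 = 0.00134454 ms.
Pipeline fill: first packet needs 4·t_tx to clear all hops; remaining 116 packets each add one t_tx.
Total = (4+117-1)·t_tx + 4·t_prop = 120·0.116554 + 4·0.00134454 = 14.0 ms.

14.0 ms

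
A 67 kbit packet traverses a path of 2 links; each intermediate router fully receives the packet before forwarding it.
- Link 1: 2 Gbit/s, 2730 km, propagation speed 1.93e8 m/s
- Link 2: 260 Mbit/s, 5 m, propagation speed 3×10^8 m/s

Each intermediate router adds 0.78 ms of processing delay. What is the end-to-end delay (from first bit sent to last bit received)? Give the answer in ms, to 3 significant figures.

L = 67000 bits.
Transmission delays (L/R per hop): 0.0335, 0.257692 ms; sum = 0.291192 ms.
Propagation delays (d/s per hop): 14.1451, 1.66667e-05 ms; sum = 14.1451 ms.
Processing at 1 router(s): 1 × 0.78 ms = 0.78 ms.
End-to-end = 15.2 ms.

15.2 ms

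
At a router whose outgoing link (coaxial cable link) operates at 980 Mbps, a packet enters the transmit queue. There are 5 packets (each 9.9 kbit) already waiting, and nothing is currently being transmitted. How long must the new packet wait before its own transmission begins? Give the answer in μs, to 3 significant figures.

50.5 μs

Each queued packet: L/R = 9900/980000000 = 10.102 μs.
5 queued → 50.5102 μs.
Queuing delay = 50.5 μs.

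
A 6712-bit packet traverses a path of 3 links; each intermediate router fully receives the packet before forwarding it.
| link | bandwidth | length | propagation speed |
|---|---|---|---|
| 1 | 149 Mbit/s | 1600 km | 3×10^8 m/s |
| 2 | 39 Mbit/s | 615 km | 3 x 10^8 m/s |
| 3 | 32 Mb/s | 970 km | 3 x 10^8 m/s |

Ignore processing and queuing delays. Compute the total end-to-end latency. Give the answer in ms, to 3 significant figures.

Transmission delays (L/R per hop): 0.045047, 0.172103, 0.20975 ms; sum = 0.4269 ms.
Propagation delays (d/s per hop): 5.33333, 2.05, 3.23333 ms; sum = 10.6167 ms.
End-to-end = 11.0 ms.

11.0 ms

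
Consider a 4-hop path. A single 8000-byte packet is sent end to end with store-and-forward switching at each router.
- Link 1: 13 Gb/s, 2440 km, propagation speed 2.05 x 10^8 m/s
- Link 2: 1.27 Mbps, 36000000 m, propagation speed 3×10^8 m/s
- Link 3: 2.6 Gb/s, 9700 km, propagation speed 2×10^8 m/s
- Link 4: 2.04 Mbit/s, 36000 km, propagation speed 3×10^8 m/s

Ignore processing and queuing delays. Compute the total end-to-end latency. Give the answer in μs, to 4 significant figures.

382200 μs

L = 8000 × 8 = 64000 bits.
Transmission delays (L/R per hop): 4.92308, 50393.7, 24.6154, 31372.5 μs; sum = 81795.8 μs.
Propagation delays (d/s per hop): 11902.4, 120000, 48500, 120000 μs; sum = 300402 μs.
End-to-end = 382200 μs.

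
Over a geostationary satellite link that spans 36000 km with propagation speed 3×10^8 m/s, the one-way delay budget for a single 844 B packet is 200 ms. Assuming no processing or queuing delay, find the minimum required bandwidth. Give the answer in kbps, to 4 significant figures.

L = 6752 bits.
Propagation delay = 36000000 / 300000000 = 120 ms.
Transmission budget = 200 − 120 = 80 ms.
R ≥ L / t_tx = 6752 bits / 0.08 s = 84.40 kbps.

84.40 kbps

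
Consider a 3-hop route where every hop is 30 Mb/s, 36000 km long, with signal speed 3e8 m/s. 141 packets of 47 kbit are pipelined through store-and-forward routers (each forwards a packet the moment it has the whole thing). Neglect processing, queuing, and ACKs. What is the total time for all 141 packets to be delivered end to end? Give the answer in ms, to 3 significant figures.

584 ms

Per-hop transmission t_tx = L/R = 47000/30000000 = 1.56667 ms.
Per-hop propagation t_prop = 36000000/300000000 = 120 ms.
Pipeline fill: first packet needs 3·t_tx to clear all hops; remaining 140 packets each add one t_tx.
Total = (3+141-1)·t_tx + 3·t_prop = 143·1.56667 + 3·120 = 584 ms.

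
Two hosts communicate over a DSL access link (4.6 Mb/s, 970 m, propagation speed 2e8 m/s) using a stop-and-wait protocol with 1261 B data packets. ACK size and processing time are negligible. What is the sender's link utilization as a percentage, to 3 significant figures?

t_tx = L/R = 10088/4600000 = 0.00219304 s.
t_prop = 970/200000000 = 4.85e-06 s; RTT = 9.7e-06 s.
Cycle = t_tx + RTT = 0.00220274 s.
Utilization = t_tx / cycle = 0.00219304/0.00220274 = 99.6 %.

99.6 %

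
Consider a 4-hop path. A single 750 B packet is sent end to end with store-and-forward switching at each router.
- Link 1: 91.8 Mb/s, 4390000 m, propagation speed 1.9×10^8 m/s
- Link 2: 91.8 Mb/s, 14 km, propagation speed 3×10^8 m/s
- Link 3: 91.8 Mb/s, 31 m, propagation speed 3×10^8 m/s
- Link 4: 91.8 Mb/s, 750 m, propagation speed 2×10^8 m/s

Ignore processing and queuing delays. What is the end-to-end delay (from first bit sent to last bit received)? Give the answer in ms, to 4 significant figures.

L = 750 × 8 = 6000 bits.
Transmission delay per hop = L/R = 6000/91800000 = 0.0653595 ms; 4 hops → 0.261438 ms.
Propagation delays (d/s per hop): 23.1053, 0.0466667, 0.000103333, 0.00375 ms; sum = 23.1558 ms.
End-to-end = 23.42 ms.

23.42 ms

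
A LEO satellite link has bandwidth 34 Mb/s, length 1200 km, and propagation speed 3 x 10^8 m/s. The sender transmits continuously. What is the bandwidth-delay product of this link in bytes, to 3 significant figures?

Propagation delay = 1200000 / 300000000 = 0.004 s.
BDP = R × t_prop = 34000000 × 0.004 = 136000 bits.
In bytes: 136000/8 = 17000 bytes.

17000 bytes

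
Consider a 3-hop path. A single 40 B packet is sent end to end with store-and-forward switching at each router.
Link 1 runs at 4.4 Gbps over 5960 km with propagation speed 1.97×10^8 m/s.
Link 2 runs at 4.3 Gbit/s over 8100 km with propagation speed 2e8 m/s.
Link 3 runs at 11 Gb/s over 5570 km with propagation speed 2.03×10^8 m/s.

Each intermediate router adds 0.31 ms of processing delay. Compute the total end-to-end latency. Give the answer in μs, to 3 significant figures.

98800 μs

L = 40 × 8 = 320 bits.
Transmission delays (L/R per hop): 0.0727273, 0.0744186, 0.0290909 μs; sum = 0.176237 μs.
Propagation delays (d/s per hop): 30253.8, 40500, 27438.4 μs; sum = 98192.2 μs.
Processing at 2 router(s): 2 × 0.31 ms = 620 μs.
End-to-end = 98800 μs.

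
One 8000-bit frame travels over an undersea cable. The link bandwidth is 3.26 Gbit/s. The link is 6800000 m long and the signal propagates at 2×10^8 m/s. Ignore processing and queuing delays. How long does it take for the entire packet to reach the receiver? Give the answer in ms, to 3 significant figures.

34.0 ms

Transmission delay = L/R = 8000 / 3260000000 = 0.00245399 ms.
Propagation delay = d/s = 6800000 m / 200000000 m/s = 34 ms.
Total = 34.0 ms.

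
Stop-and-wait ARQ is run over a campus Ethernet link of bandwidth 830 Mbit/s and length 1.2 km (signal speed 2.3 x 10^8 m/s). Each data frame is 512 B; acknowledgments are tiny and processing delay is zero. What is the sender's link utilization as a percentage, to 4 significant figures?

32.11 %

t_tx = L/R = 4096/830000000 = 4.93494e-06 s.
t_prop = 1200/2.3e+08 = 5.21739e-06 s; RTT = 1.04348e-05 s.
Cycle = t_tx + RTT = 1.53697e-05 s.
Utilization = t_tx / cycle = 4.93494e-06/1.53697e-05 = 32.11 %.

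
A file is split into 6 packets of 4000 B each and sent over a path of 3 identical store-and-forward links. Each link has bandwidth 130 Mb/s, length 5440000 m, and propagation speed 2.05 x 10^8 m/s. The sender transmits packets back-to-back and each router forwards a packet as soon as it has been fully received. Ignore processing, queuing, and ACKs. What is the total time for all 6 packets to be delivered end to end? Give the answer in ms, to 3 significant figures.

Per-hop transmission t_tx = L/R = 32000/130000000 = 0.246154 ms.
Per-hop propagation t_prop = 5440000/2.05e+08 = 26.5366 ms.
Pipeline fill: first packet needs 3·t_tx to clear all hops; remaining 5 packets each add one t_tx.
Total = (3+6-1)·t_tx + 3·t_prop = 8·0.246154 + 3·26.5366 = 81.6 ms.

81.6 ms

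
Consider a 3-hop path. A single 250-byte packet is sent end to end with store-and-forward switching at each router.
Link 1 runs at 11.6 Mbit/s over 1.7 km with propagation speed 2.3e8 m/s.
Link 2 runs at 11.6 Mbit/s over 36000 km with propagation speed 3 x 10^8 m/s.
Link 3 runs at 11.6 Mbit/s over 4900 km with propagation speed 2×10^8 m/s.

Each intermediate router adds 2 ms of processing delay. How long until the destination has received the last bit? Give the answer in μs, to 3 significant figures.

L = 250 × 8 = 2000 bits.
Transmission delay per hop = L/R = 2000/11600000 = 172.414 μs; 3 hops → 517.241 μs.
Propagation delays (d/s per hop): 7.3913, 120000, 24500 μs; sum = 144507 μs.
Processing at 2 router(s): 2 × 2 ms = 4000 μs.
End-to-end = 149000 μs.

149000 μs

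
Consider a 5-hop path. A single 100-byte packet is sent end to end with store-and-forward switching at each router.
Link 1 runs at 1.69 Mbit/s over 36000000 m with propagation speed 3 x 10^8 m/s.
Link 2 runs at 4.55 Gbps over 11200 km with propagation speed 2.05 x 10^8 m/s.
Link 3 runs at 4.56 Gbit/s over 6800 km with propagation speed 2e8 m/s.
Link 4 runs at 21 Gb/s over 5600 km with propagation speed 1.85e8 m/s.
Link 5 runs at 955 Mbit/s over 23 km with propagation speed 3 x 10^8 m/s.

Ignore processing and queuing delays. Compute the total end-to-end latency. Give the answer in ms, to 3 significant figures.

L = 100 × 8 = 800 bits.
Transmission delays (L/R per hop): 0.473373, 0.000175824, 0.000175439, 3.80952e-05, 0.000837696 ms; sum = 0.4746 ms.
Propagation delays (d/s per hop): 120, 54.6341, 34, 30.2703, 0.0766667 ms; sum = 238.981 ms.
End-to-end = 239 ms.

239 ms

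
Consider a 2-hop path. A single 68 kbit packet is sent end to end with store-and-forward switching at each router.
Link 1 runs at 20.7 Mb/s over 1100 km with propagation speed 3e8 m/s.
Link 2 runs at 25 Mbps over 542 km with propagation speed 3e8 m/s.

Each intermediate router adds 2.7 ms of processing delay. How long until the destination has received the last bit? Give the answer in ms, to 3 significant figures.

14.2 ms

L = 68000 bits.
Transmission delays (L/R per hop): 3.28502, 2.72 ms; sum = 6.00502 ms.
Propagation delays (d/s per hop): 3.66667, 1.80667 ms; sum = 5.47333 ms.
Processing at 1 router(s): 1 × 2.7 ms = 2.7 ms.
End-to-end = 14.2 ms.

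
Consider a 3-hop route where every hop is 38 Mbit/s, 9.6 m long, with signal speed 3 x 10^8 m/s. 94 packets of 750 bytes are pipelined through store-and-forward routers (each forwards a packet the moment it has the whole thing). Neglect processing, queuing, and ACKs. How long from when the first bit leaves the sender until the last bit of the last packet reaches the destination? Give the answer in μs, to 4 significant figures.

15160 μs

Per-hop transmission t_tx = L/R = 6000/38000000 = 157.895 μs.
Per-hop propagation t_prop = 9.6/300000000 = 0.032 μs.
Pipeline fill: first packet needs 3·t_tx to clear all hops; remaining 93 packets each add one t_tx.
Total = (3+94-1)·t_tx + 3·t_prop = 96·157.895 + 3·0.032 = 15160 μs.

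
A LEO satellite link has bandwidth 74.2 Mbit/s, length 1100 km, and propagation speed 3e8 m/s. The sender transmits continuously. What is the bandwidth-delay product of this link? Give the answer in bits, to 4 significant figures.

Propagation delay = 1100000 / 300000000 = 0.00366667 s.
BDP = R × t_prop = 74200000 × 0.00366667 = 272067 bits.

272100 bits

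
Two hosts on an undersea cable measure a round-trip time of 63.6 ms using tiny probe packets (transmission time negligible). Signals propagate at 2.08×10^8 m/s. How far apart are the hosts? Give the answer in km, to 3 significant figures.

One-way propagation = RTT/2 = 31.8 ms.
d = s × t = 208000000 × 0.0318 = 6610 km.

6610 km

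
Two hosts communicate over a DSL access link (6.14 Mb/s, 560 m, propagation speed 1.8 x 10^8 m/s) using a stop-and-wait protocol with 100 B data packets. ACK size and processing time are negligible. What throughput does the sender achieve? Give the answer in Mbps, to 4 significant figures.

5.860 Mbps

t_tx = L/R = 800/6140000 = 0.000130293 s.
t_prop = 560/180000000 = 3.11111e-06 s; RTT = 6.22222e-06 s.
Cycle = t_tx + RTT = 0.000136515 s.
Throughput = L / cycle = 800 / 0.000136515 = 5.860 Mbps.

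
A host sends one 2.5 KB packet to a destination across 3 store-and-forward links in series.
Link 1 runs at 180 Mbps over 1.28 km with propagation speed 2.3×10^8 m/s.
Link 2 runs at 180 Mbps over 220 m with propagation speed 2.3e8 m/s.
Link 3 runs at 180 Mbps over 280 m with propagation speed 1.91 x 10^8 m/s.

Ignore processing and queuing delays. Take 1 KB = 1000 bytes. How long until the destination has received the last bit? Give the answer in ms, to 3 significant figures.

0.341 ms

L = 20000 bits.
Transmission delay per hop = L/R = 20000/180000000 = 0.111111 ms; 3 hops → 0.333333 ms.
Propagation delays (d/s per hop): 0.00556522, 0.000956522, 0.00146597 ms; sum = 0.00798771 ms.
End-to-end = 0.341 ms.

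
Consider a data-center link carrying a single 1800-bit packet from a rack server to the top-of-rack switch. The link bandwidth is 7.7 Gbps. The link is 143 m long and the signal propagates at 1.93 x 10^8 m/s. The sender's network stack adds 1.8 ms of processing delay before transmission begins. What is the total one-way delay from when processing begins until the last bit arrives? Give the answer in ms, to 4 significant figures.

Transmission delay = L/R = 1800 / 7700000000 = 0.000233766 ms.
Propagation delay = d/s = 143 m / 193000000 m/s = 0.000740933 ms.
Plus processing delay 1.8 ms = 1.8 ms.
Total = 1.801 ms.

1.801 ms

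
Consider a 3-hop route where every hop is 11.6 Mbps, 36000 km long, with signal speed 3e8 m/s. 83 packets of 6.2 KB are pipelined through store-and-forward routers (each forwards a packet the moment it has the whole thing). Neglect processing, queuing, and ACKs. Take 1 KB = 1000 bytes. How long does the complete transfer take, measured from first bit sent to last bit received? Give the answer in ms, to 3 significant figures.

Per-hop transmission t_tx = L/R = 49600/11600000 = 4.27586 ms.
Per-hop propagation t_prop = 36000000/300000000 = 120 ms.
Pipeline fill: first packet needs 3·t_tx to clear all hops; remaining 82 packets each add one t_tx.
Total = (3+83-1)·t_tx + 3·t_prop = 85·4.27586 + 3·120 = 723 ms.

723 ms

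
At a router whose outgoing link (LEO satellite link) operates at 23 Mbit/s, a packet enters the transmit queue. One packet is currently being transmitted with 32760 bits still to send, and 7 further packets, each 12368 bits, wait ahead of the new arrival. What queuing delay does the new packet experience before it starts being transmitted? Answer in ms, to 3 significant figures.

Each queued packet: L/R = 12368/23000000 = 0.537739 ms.
7 queued → 3.76417 ms.
Plus remaining 32760 bits of current packet: 1.42435 ms.
Queuing delay = 5.19 ms.

5.19 ms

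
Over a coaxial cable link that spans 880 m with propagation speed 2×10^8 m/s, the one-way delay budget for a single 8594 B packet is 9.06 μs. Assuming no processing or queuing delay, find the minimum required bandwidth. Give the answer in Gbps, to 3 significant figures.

14.8 Gbps

L = 68752 bits.
Propagation delay = 880 / 200000000 = 4.4 μs.
Transmission budget = 9.06 − 4.4 = 4.66 μs.
R ≥ L / t_tx = 68752 bits / 4.66e-06 s = 14.8 Gbps.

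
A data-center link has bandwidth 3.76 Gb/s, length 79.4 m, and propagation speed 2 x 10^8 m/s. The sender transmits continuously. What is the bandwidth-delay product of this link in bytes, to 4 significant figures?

Propagation delay = 79.4 / 200000000 = 3.97e-07 s.
BDP = R × t_prop = 3760000000 × 3.97e-07 = 1492.72 bits.
In bytes: 1492.72/8 = 186.6 bytes.

186.6 bytes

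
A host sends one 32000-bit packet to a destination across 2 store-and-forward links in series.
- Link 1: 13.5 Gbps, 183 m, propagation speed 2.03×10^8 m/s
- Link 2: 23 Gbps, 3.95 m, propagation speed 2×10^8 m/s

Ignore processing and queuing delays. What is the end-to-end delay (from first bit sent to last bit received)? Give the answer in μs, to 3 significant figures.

4.68 μs

Transmission delays (L/R per hop): 2.37037, 1.3913 μs; sum = 3.76167 μs.
Propagation delays (d/s per hop): 0.901478, 0.01975 μs; sum = 0.921228 μs.
End-to-end = 4.68 μs.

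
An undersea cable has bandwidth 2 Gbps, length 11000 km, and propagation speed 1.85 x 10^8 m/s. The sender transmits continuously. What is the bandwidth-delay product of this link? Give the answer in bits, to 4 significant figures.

Propagation delay = 11000000 / 185000000 = 0.0594595 s.
BDP = R × t_prop = 2000000000 × 0.0594595 = 118919000 bits.

118900000 bits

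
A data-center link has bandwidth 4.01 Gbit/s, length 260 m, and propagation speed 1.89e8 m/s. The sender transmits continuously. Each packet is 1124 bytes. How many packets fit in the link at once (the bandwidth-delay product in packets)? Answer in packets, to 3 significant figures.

0.613 packets

Propagation delay = 260 / 189000000 = 1.37566e-06 s.
BDP = R × t_prop = 4010000000 × 1.37566e-06 = 5516.4 bits.
In packets of 8992 bits: 0.613 packets.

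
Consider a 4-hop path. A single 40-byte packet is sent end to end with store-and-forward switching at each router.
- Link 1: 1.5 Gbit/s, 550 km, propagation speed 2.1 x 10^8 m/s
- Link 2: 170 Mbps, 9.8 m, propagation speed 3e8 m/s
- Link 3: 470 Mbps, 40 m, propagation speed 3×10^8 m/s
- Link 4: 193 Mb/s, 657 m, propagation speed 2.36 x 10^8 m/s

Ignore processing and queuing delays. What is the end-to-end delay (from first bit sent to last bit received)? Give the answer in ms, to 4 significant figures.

2.626 ms

L = 40 × 8 = 320 bits.
Transmission delays (L/R per hop): 0.000213333, 0.00188235, 0.000680851, 0.00165803 ms; sum = 0.00443457 ms.
Propagation delays (d/s per hop): 2.61905, 3.26667e-05, 0.000133333, 0.0027839 ms; sum = 2.622 ms.
End-to-end = 2.626 ms.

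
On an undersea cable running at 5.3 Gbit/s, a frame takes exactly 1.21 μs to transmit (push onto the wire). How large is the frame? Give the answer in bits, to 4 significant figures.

L = R × t_tx = 5300000000 b/s × 1.21e-06 s = 6413 bits.

6413 bits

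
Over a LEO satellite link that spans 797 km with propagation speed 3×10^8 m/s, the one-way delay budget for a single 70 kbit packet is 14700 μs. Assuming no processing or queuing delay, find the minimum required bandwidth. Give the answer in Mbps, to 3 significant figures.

Propagation delay = 797000 / 300000000 = 2656.67 μs.
Transmission budget = 14700 − 2656.67 = 12043.3 μs.
R ≥ L / t_tx = 70000 bits / 0.0120433 s = 5.81 Mbps.

5.81 Mbps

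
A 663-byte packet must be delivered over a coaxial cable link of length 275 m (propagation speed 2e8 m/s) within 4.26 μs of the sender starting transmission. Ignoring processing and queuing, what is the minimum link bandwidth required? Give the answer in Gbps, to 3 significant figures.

1.84 Gbps

L = 5304 bits.
Propagation delay = 275 / 200000000 = 1.375 μs.
Transmission budget = 4.26 − 1.375 = 2.885 μs.
R ≥ L / t_tx = 5304 bits / 2.885e-06 s = 1.84 Gbps.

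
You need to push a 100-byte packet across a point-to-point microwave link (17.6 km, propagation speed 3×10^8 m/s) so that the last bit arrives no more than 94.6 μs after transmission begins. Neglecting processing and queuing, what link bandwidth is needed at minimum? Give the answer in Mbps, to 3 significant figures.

22.3 Mbps

L = 800 bits.
Propagation delay = 17600 / 300000000 = 58.6667 μs.
Transmission budget = 94.6 − 58.6667 = 35.9333 μs.
R ≥ L / t_tx = 800 bits / 3.59333e-05 s = 22.3 Mbps.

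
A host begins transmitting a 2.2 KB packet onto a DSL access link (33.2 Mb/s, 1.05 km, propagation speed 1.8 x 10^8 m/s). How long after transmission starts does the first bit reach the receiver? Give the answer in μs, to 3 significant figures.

5.83 μs

First bit experiences only propagation delay: d/s = 1050/180000000 = 5.83 μs.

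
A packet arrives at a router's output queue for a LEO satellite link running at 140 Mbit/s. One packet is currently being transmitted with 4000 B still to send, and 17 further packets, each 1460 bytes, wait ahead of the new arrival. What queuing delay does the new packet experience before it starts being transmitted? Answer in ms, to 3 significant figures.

Each queued packet: L/R = 11680/140000000 = 0.0834286 ms.
17 queued → 1.41829 ms.
Plus remaining 32000 bits of current packet: 0.228571 ms.
Queuing delay = 1.65 ms.

1.65 ms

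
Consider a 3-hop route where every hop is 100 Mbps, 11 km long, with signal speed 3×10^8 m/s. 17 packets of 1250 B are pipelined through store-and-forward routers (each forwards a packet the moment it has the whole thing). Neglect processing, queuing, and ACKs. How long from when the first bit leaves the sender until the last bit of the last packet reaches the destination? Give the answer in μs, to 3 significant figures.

2010 μs

Per-hop transmission t_tx = L/R = 10000/100000000 = 100 μs.
Per-hop propagation t_prop = 11000/300000000 = 36.6667 μs.
Pipeline fill: first packet needs 3·t_tx to clear all hops; remaining 16 packets each add one t_tx.
Total = (3+17-1)·t_tx + 3·t_prop = 19·100 + 3·36.6667 = 2010 μs.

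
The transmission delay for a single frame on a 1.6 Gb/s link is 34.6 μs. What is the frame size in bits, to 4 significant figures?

55360 bits

L = R × t_tx = 1600000000 b/s × 3.46e-05 s = 55360 bits.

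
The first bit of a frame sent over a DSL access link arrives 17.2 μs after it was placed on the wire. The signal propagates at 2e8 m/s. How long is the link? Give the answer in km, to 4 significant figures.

3.440 km

d = s × t_prop = 200000000 × 1.72e-05 = 3.440 km.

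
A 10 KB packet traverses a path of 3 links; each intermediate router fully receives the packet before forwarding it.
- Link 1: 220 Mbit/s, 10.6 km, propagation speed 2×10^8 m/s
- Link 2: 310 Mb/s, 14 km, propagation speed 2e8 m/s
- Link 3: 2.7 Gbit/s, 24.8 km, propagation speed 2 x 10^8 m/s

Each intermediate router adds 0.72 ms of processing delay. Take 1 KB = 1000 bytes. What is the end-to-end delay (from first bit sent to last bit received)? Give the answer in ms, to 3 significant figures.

L = 80000 bits.
Transmission delays (L/R per hop): 0.363636, 0.258065, 0.0296296 ms; sum = 0.651331 ms.
Propagation delays (d/s per hop): 0.053, 0.07, 0.124 ms; sum = 0.247 ms.
Processing at 2 router(s): 2 × 0.72 ms = 1.44 ms.
End-to-end = 2.34 ms.

2.34 ms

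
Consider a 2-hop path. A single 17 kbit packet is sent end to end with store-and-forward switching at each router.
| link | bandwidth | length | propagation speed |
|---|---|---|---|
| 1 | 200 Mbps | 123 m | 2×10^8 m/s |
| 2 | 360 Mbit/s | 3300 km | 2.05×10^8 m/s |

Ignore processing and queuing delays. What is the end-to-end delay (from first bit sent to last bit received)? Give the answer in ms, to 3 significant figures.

L = 17000 bits.
Transmission delays (L/R per hop): 0.085, 0.0472222 ms; sum = 0.132222 ms.
Propagation delays (d/s per hop): 0.000615, 16.0976 ms; sum = 16.0982 ms.
End-to-end = 16.2 ms.

16.2 ms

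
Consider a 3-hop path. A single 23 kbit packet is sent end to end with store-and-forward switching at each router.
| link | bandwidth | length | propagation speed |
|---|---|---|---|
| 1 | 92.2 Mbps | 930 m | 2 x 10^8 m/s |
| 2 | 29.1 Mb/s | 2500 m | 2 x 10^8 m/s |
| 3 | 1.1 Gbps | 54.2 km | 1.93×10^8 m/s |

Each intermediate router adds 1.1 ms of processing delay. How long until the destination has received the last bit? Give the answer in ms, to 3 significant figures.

3.56 ms

L = 23000 bits.
Transmission delays (L/R per hop): 0.249458, 0.790378, 0.0209091 ms; sum = 1.06074 ms.
Propagation delays (d/s per hop): 0.00465, 0.0125, 0.280829 ms; sum = 0.297979 ms.
Processing at 2 router(s): 2 × 1.1 ms = 2.2 ms.
End-to-end = 3.56 ms.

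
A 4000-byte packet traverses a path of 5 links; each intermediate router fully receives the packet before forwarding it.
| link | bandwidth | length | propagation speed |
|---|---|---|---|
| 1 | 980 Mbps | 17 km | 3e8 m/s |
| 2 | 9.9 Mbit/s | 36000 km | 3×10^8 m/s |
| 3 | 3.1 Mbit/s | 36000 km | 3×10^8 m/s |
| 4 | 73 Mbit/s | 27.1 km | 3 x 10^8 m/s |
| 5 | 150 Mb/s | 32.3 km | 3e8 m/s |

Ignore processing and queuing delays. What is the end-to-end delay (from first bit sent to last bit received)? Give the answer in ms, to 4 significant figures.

254.5 ms

L = 4000 × 8 = 32000 bits.
Transmission delays (L/R per hop): 0.0326531, 3.23232, 10.3226, 0.438356, 0.213333 ms; sum = 14.2392 ms.
Propagation delays (d/s per hop): 0.0566667, 120, 120, 0.0903333, 0.107667 ms; sum = 240.255 ms.
End-to-end = 254.5 ms.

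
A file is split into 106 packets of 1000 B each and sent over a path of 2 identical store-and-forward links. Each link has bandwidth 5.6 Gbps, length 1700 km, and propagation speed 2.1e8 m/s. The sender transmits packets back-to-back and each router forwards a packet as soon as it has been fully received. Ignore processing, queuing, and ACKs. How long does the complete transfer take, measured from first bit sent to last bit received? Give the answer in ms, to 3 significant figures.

Per-hop transmission t_tx = L/R = 8000/5600000000 = 0.00142857 ms.
Per-hop propagation t_prop = 1700000/210000000 = 8.09524 ms.
Pipeline fill: first packet needs 2·t_tx to clear all hops; remaining 105 packets each add one t_tx.
Total = (2+106-1)·t_tx + 2·t_prop = 107·0.00142857 + 2·8.09524 = 16.3 ms.

16.3 ms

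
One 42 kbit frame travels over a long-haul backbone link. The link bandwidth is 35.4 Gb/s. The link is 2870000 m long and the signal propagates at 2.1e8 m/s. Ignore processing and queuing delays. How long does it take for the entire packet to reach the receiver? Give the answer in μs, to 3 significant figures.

L = 42000 bits.
Transmission delay = L/R = 42000 / 35400000000 = 1.18644 μs.
Propagation delay = d/s = 2870000 m / 210000000 m/s = 13666.7 μs.
Total = 13700 μs.

13700 μs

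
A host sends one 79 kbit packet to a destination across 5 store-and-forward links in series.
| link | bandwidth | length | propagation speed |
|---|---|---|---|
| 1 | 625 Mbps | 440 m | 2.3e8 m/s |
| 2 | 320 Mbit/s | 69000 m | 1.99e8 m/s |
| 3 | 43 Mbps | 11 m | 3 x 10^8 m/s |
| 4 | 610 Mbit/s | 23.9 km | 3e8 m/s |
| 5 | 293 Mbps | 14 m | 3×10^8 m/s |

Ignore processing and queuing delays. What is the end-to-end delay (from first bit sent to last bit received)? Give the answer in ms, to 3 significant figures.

3.04 ms

L = 79000 bits.
Transmission delays (L/R per hop): 0.1264, 0.246875, 1.83721, 0.129508, 0.269625 ms; sum = 2.60962 ms.
Propagation delays (d/s per hop): 0.00191304, 0.346734, 3.66667e-05, 0.0796667, 4.66667e-05 ms; sum = 0.428397 ms.
End-to-end = 3.04 ms.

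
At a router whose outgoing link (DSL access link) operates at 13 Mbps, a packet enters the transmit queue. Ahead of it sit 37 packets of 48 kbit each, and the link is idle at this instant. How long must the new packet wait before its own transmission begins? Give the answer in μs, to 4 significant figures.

136600 μs

Each queued packet: L/R = 48000/13000000 = 3692.31 μs.
37 queued → 136615 μs.
Queuing delay = 136600 μs.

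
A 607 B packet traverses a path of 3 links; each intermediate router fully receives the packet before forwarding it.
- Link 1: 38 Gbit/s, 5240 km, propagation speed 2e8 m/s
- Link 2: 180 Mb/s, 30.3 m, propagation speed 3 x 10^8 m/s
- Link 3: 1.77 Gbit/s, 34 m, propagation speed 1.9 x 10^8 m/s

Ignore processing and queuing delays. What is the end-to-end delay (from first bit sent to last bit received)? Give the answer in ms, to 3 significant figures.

L = 607 × 8 = 4856 bits.
Transmission delays (L/R per hop): 0.000127789, 0.0269778, 0.0027435 ms; sum = 0.0298491 ms.
Propagation delays (d/s per hop): 26.2, 0.000101, 0.000178947 ms; sum = 26.2003 ms.
End-to-end = 26.2 ms.

26.2 ms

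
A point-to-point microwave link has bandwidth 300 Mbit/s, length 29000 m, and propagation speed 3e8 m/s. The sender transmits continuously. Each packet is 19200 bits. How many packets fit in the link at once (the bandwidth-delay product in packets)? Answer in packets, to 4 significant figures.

Propagation delay = 29000 / 300000000 = 9.66667e-05 s.
BDP = R × t_prop = 300000000 × 9.66667e-05 = 29000 bits.
In packets of 19200 bits: 1.510 packets.

1.510 packets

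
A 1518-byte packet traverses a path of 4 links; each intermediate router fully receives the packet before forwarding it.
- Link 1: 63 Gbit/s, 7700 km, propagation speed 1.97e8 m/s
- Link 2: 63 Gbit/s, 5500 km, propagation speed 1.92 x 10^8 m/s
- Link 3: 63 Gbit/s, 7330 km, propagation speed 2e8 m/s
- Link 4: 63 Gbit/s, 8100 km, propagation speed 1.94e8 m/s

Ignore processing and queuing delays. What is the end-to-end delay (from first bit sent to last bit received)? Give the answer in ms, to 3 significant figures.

L = 1518 × 8 = 12144 bits.
Transmission delay per hop = L/R = 12144/63000000000 = 0.000192762 ms; 4 hops → 0.000771048 ms.
Propagation delays (d/s per hop): 39.0863, 28.6458, 36.65, 41.7526 ms; sum = 146.135 ms.
End-to-end = 146 ms.

146 ms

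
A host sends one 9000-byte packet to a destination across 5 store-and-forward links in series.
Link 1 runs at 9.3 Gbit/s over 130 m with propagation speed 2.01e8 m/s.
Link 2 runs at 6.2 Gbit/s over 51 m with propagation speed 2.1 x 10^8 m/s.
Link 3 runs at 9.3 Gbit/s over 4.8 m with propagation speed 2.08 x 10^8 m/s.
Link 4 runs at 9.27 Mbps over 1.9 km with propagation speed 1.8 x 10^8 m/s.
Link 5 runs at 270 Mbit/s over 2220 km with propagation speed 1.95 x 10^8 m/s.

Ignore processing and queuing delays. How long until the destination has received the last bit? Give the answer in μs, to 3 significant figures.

L = 9000 × 8 = 72000 bits.
Transmission delays (L/R per hop): 7.74194, 11.6129, 7.74194, 7766.99, 266.667 μs; sum = 8060.75 μs.
Propagation delays (d/s per hop): 0.646766, 0.242857, 0.0230769, 10.5556, 11384.6 μs; sum = 11396.1 μs.
End-to-end = 19500 μs.

19500 μs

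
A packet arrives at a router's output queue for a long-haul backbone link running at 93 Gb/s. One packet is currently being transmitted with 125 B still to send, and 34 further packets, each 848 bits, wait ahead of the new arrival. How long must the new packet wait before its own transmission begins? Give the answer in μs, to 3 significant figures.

Each queued packet: L/R = 848/93000000000 = 0.00911828 μs.
34 queued → 0.310022 μs.
Plus remaining 1000 bits of current packet: 0.0107527 μs.
Queuing delay = 0.321 μs.

0.321 μs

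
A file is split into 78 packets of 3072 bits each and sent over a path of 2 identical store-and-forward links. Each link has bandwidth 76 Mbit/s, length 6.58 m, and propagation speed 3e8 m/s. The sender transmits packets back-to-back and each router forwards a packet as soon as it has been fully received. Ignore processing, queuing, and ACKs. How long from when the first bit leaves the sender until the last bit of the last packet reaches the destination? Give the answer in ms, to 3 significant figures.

3.19 ms

Per-hop transmission t_tx = L/R = 3072/76000000 = 0.0404211 ms.
Per-hop propagation t_prop = 6.58/300000000 = 2.19333e-05 ms.
Pipeline fill: first packet needs 2·t_tx to clear all hops; remaining 77 packets each add one t_tx.
Total = (2+78-1)·t_tx + 2·t_prop = 79·0.0404211 + 2·2.19333e-05 = 3.19 ms.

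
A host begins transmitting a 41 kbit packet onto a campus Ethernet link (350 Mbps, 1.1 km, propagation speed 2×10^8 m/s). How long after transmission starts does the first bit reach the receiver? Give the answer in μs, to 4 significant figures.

First bit experiences only propagation delay: d/s = 1100/200000000 = 5.500 μs.

5.500 μs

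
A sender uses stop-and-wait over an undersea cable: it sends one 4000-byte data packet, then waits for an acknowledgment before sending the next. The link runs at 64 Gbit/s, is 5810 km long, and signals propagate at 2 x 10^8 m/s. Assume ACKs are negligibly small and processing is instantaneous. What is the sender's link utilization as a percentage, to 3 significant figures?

t_tx = L/R = 32000/64000000000 = 5e-07 s.
t_prop = 5810000/200000000 = 0.02905 s; RTT = 0.0581 s.
Cycle = t_tx + RTT = 0.0581005 s.
Utilization = t_tx / cycle = 5e-07/0.0581005 = 0.000861 %.

0.000861 %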